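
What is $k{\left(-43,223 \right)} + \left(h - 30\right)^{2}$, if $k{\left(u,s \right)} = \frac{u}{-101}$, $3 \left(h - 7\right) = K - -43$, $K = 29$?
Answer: $\frac{144}{101} \approx 1.4257$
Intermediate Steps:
$h = 31$ ($h = 7 + \frac{29 - -43}{3} = 7 + \frac{29 + 43}{3} = 7 + \frac{1}{3} \cdot 72 = 7 + 24 = 31$)
$k{\left(u,s \right)} = - \frac{u}{101}$ ($k{\left(u,s \right)} = u \left(- \frac{1}{101}\right) = - \frac{u}{101}$)
$k{\left(-43,223 \right)} + \left(h - 30\right)^{2} = \left(- \frac{1}{101}\right) \left(-43\right) + \left(31 - 30\right)^{2} = \frac{43}{101} + 1^{2} = \frac{43}{101} + 1 = \frac{144}{101}$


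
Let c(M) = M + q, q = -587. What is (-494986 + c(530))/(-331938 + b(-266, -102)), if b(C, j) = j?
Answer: 495043/332040 ≈ 1.4909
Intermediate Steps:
c(M) = -587 + M (c(M) = M - 587 = -587 + M)
(-494986 + c(530))/(-331938 + b(-266, -102)) = (-494986 + (-587 + 530))/(-331938 - 102) = (-494986 - 57)/(-332040) = -495043*(-1/332040) = 495043/332040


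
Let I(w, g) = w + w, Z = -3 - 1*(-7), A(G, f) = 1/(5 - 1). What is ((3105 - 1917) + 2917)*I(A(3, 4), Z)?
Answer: 4105/2 ≈ 2052.5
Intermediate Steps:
A(G, f) = ¼ (A(G, f) = 1/4 = ¼)
Z = 4 (Z = -3 + 7 = 4)
I(w, g) = 2*w
((3105 - 1917) + 2917)*I(A(3, 4), Z) = ((3105 - 1917) + 2917)*(2*(¼)) = (1188 + 2917)*(½) = 4105*(½) = 4105/2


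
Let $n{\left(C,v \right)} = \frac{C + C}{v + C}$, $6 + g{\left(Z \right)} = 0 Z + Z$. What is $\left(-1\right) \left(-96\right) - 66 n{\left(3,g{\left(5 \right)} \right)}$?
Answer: $-102$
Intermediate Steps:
$g{\left(Z \right)} = -6 + Z$ ($g{\left(Z \right)} = -6 + \left(0 Z + Z\right) = -6 + \left(0 + Z\right) = -6 + Z$)
$n{\left(C,v \right)} = \frac{2 C}{C + v}$
$\left(-1\right) \left(-96\right) - 66 n{\left(3,g{\left(5 \right)} \right)} = \left(-1\right) \left(-96\right) - 66 \cdot 2 \cdot 3 \frac{1}{3 + \left(-6 + 5\right)} = 96 - 66 \cdot 2 \cdot 3 \frac{1}{3 - 1} = 96 - 66 \cdot 2 \cdot 3 \cdot \frac{1}{2} = 96 - 198 = -102$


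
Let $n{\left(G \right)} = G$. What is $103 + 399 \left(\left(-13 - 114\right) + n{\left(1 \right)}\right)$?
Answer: $-50171$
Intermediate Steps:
$103 + 399 \left(\left(-13 - 114\right) + n{\left(1 \right)}\right) = 103 + 399 \left(\left(-13 - 114\right) + 1\right) = 103 + 399 \left(-127 + 1\right) = 103 + 399 \left(-126\right) = 103 - 50274 = -50171$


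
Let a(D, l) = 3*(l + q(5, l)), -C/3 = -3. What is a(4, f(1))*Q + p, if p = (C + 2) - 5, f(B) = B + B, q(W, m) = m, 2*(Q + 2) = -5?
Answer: -48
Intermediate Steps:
C = 9 (C = -3*(-3) = 9)
Q = -9/2 (Q = -2 + (½)*(-5) = -2 - 5/2 = -9/2 ≈ -4.5000)
f(B) = 2*B
p = 6 (p = (9 + 2) - 5 = 11 - 5 = 6)
a(D, l) = 6*l (a(D, l) = 3*(l + l) = 3*(2*l) = 6*l)
a(4, f(1))*Q + p = (6*(2*1))*(-9/2) + 6 = (6*2)*(-9/2) + 6 = 12*(-9/2) + 6 = -54 + 6 = -48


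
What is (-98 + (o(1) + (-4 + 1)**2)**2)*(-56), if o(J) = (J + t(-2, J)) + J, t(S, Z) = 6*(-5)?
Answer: -14728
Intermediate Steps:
t(S, Z) = -30
o(J) = -30 + 2*J (o(J) = (J - 30) + J = (-30 + J) + J = -30 + 2*J)
(-98 + (o(1) + (-4 + 1)**2)**2)*(-56) = (-98 + ((-30 + 2*1) + (-4 + 1)**2)**2)*(-56) = (-98 + ((-30 + 2) + (-3)**2)**2)*(-56) = (-98 + (-28 + 9)**2)*(-56) = (-98 + (-19)**2)*(-56) = (-98 + 361)*(-56) = 263*(-56) = -14728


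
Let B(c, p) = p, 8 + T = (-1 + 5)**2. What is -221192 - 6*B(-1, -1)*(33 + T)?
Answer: -220946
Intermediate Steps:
T = 8 (T = -8 + (-1 + 5)**2 = -8 + 4**2 = -8 + 16 = 8)
-221192 - 6*B(-1, -1)*(33 + T) = -221192 - 6*(-1)*(33 + 8) = -221192 - (-6)*41 = -221192 - 1*(-246) = -221192 + 246 = -220946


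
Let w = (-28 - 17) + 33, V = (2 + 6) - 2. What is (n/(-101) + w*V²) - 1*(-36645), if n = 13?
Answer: 3657500/101 ≈ 36213.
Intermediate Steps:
V = 6 (V = 8 - 2 = 6)
w = -12 (w = -45 + 33 = -12)
(n/(-101) + w*V²) - 1*(-36645) = (13/(-101) - 12*6²) - 1*(-36645) = (13*(-1/101) - 12*36) + 36645 = (-13/101 - 432) + 36645 = -43645/101 + 36645 = 3657500/101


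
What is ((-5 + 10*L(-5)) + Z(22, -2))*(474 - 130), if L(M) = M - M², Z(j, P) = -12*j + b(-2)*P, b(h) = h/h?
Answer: -196424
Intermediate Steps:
b(h) = 1
Z(j, P) = P - 12*j (Z(j, P) = -12*j + 1*P = -12*j + P = P - 12*j)
((-5 + 10*L(-5)) + Z(22, -2))*(474 - 130) = ((-5 + 10*(-5*(1 - 1*(-5)))) + (-2 - 12*22))*(474 - 130) = ((-5 + 10*(-5*(1 + 5))) + (-2 - 264))*344 = ((-5 + 10*(-5*6)) - 266)*344 = ((-5 + 10*(-30)) - 266)*344 = ((-5 - 300) - 266)*344 = (-305 - 266)*344 = -571*344 = -196424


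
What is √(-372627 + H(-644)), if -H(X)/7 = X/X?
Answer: I*√372634 ≈ 610.44*I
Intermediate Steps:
H(X) = -7 (H(X) = -7*X/X = -7*1 = -7)
√(-372627 + H(-644)) = √(-372627 - 7) = √(-372634) = I*√372634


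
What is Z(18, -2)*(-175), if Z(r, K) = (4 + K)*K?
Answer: 700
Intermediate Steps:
Z(r, K) = K*(4 + K)
Z(18, -2)*(-175) = -2*(4 - 2)*(-175) = -2*2*(-175) = -4*(-175) = 700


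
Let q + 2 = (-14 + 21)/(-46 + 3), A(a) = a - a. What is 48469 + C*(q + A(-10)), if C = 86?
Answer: 48283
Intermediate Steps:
A(a) = 0
q = -93/43 (q = -2 + (-14 + 21)/(-46 + 3) = -2 + 7/(-43) = -2 + 7*(-1/43) = -2 - 7/43 = -93/43 ≈ -2.1628)
48469 + C*(q + A(-10)) = 48469 + 86*(-93/43 + 0) = 48469 + 86*(-93/43) = 48469 - 186 = 48283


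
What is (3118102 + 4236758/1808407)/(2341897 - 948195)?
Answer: 2819400860136/1260190226357 ≈ 2.2373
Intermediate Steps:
(3118102 + 4236758/1808407)/(2341897 - 948195) = (3118102 + 4236758*(1/1808407))/1393702 = (3118102 + 4236758/1808407)*(1/1393702) = (5638801720272/1808407)*(1/1393702) = 2819400860136/1260190226357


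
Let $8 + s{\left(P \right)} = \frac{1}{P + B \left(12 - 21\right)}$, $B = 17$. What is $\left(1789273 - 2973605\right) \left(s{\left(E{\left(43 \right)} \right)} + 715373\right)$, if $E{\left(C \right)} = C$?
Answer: $- \frac{46597630772734}{55} \approx -8.4723 \cdot 10^{11}$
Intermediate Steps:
$s{\left(P \right)} = -8 + \frac{1}{-153 + P}$ ($s{\left(P \right)} = -8 + \frac{1}{P + 17 \left(12 - 21\right)} = -8 + \frac{1}{P + 17 \left(-9\right)} = -8 + \frac{1}{P - 153} = -8 + \frac{1}{-153 + P}$)
$\left(1789273 - 2973605\right) \left(s{\left(E{\left(43 \right)} \right)} + 715373\right) = \left(1789273 - 2973605\right) \left(\frac{1225 - 344}{-153 + 43} + 715373\right) = - 1184332 \left(\frac{1225 - 344}{-110} + 715373\right) = - 1184332 \left(\left(- \frac{1}{110}\right) 881 + 715373\right) = - 1184332 \left(- \frac{881}{110} + 715373\right) = \left(-1184332\right) \frac{78690149}{110} = - \frac{46597630772734}{55}$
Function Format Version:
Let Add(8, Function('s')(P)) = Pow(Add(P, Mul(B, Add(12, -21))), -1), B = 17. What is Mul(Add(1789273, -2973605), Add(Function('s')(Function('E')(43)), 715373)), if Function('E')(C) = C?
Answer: Rational(-46597630772734, 55) ≈ -8.4723e+11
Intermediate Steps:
Function('s')(P) = Add(-8, Pow(Add(-153, P), -1)) (Function('s')(P) = Add(-8, Pow(Add(P, Mul(17, Add(12, -21))), -1)) = Add(-8, Pow(Add(P, Mul(17, -9)), -1)) = Add(-8, Pow(Add(P, -153), -1)) = Add(-8, Pow(Add(-153, P), -1)))
Mul(Add(1789273, -2973605), Add(Function('s')(Function('E')(43)), 715373)) = Mul(Add(1789273, -2973605), Add(Mul(Pow(Add(-153, 43), -1), Add(1225, Mul(-8, 43))), 715373)) = Mul(-1184332, Add(Mul(Pow(-110, -1), Add(1225, -344)), 715373)) = Mul(-1184332, Add(Mul(Rational(-1, 110), 881), 715373)) = Mul(-1184332, Add(Rational(-881, 110), 715373)) = Mul(-1184332, Rational(78690149, 110)) = Rational(-46597630772734, 55)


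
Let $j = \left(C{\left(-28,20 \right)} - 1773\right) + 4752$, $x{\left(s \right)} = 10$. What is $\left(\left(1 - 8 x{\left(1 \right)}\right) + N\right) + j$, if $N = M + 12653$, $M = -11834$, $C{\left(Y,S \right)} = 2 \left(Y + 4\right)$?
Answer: $3671$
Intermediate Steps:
$C{\left(Y,S \right)} = 8 + 2 Y$ ($C{\left(Y,S \right)} = 2 \left(4 + Y\right) = 8 + 2 Y$)
$j = 2931$ ($j = \left(\left(8 + 2 \left(-28\right)\right) - 1773\right) + 4752 = \left(\left(8 - 56\right) - 1773\right) + 4752 = \left(-48 - 1773\right) + 4752 = -1821 + 4752 = 2931$)
$N = 819$ ($N = -11834 + 12653 = 819$)
$\left(\left(1 - 8 x{\left(1 \right)}\right) + N\right) + j = \left(\left(1 - 80\right) + 819\right) + 2931 = \left(-79 + 819\right) + 2931 = 740 + 2931 = 3671$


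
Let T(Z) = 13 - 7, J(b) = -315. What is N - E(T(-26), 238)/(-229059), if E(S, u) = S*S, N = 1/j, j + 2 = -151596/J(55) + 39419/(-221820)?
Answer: 42494328952/18932637572153 ≈ 0.0022445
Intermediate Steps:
T(Z) = 6
j = 743885803/1552740 (j = -2 + (-151596/(-315) + 39419/(-221820)) = -2 + (-151596*(-1/315) + 39419*(-1/221820)) = -2 + (16844/35 - 39419/221820) = -2 + 746991283/1552740 = 743885803/1552740 ≈ 479.08)
N = 1552740/743885803 (N = 1/(743885803/1552740) = 1552740/743885803 ≈ 0.0020873)
E(S, u) = S²
N - E(T(-26), 238)/(-229059) = 1552740/743885803 - 6²/(-229059) = 1552740/743885803 - 36*(-1)/229059 = 1552740/743885803 - 1*(-4/25451) = 1552740/743885803 + 4/25451 = 42494328952/18932637572153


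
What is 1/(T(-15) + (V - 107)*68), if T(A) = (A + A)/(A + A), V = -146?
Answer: -1/17203 ≈ -5.8129e-5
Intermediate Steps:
T(A) = 1 (T(A) = (2*A)/((2*A)) = (2*A)*(1/(2*A)) = 1)
1/(T(-15) + (V - 107)*68) = 1/(1 + (-146 - 107)*68) = 1/(1 - 253*68) = 1/(1 - 17204) = 1/(-17203) = -1/17203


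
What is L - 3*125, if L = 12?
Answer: -363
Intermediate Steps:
L - 3*125 = 12 - 3*125 = 12 - 375 = -363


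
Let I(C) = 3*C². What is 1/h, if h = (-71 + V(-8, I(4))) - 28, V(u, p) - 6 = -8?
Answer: -1/101 ≈ -0.0099010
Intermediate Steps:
V(u, p) = -2 (V(u, p) = 6 - 8 = -2)
h = -101 (h = (-71 - 2) - 28 = -73 - 28 = -101)
1/h = 1/(-101) = -1/101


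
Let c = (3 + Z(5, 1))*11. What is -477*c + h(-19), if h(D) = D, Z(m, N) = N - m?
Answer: 5228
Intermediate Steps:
c = -11 (c = (3 + (1 - 1*5))*11 = (3 + (1 - 5))*11 = (3 - 4)*11 = -1*11 = -11)
-477*c + h(-19) = -477*(-11) - 19 = 5247 - 19 = 5228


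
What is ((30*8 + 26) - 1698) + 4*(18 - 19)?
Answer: -1436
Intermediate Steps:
((30*8 + 26) - 1698) + 4*(18 - 19) = ((240 + 26) - 1698) + 4*(-1) = (266 - 1698) - 4 = -1432 - 4 = -1436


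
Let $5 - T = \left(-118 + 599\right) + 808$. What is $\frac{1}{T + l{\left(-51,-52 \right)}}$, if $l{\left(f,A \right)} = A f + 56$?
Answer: $\frac{1}{1424} \approx 0.00070225$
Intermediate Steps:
$l{\left(f,A \right)} = 56 + A f$
$T = -1284$ ($T = 5 - \left(\left(-118 + 599\right) + 808\right) = 5 - \left(481 + 808\right) = 5 - 1289 = -1284$)
$\frac{1}{T + l{\left(-51,-52 \right)}} = \frac{1}{-1284 + \left(56 - -2652\right)} = \frac{1}{-1284 + \left(56 + 2652\right)} = \frac{1}{-1284 + 2708} = \frac{1}{1424}$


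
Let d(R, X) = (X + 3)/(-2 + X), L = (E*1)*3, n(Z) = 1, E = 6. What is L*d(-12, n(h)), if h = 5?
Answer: -72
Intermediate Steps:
L = 18 (L = (6*1)*3 = 6*3 = 18)
d(R, X) = (3 + X)/(-2 + X)
L*d(-12, n(h)) = 18*((3 + 1)/(-2 + 1)) = 18*(4/(-1)) = 18*(-1*4) = 18*(-4) = -72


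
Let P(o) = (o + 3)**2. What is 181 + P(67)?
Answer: 5081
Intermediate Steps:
P(o) = (3 + o)**2
181 + P(67) = 181 + (3 + 67)**2 = 181 + 70**2 = 181 + 4900 = 5081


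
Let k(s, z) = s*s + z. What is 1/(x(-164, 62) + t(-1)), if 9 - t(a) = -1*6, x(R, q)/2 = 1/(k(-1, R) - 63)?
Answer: 113/1694 ≈ 0.066706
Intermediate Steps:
k(s, z) = z + s² (k(s, z) = s² + z = z + s²)
x(R, q) = 2/(-62 + R) (x(R, q) = 2/((R + (-1)²) - 63) = 2/((R + 1) - 63) = 2/((1 + R) - 63) = 2/(-62 + R))
t(a) = 15 (t(a) = 9 - (-1)*6 = 9 - 1*(-6) = 9 + 6 = 15)
1/(x(-164, 62) + t(-1)) = 1/(2/(-62 - 164) + 15) = 1/(2/(-226) + 15) = 1/(2*(-1/226) + 15) = 1/(-1/113 + 15) = 1/(1694/113) = 113/1694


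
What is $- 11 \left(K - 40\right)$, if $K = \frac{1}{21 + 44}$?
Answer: $\frac{28589}{65} \approx 439.83$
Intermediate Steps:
$K = \frac{1}{65} \approx 0.015385$
$- 11 \left(K - 40\right) = - 11 \left(\frac{1}{65} - 40\right) = \left(-11\right) \left(- \frac{2599}{65}\right) = \frac{28589}{65}$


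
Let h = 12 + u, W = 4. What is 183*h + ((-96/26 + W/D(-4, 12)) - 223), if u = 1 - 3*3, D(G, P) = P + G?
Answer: 13151/26 ≈ 505.81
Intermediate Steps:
D(G, P) = G + P
u = -8 (u = 1 - 9 = -8)
h = 4 (h = 12 - 8 = 4)
183*h + ((-96/26 + W/D(-4, 12)) - 223) = 183*4 + ((-96/26 + 4/(-4 + 12)) - 223) = 732 + ((-96*1/26 + 4/8) - 223) = 732 + ((-48/13 + 4*(1/8)) - 223) = 732 + ((-48/13 + 1/2) - 223) = 732 + (-83/26 - 223) = 732 - 5881/26 = 13151/26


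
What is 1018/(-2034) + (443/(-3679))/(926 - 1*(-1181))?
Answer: -3946041908/7883431101 ≈ -0.50055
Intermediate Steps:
1018/(-2034) + (443/(-3679))/(926 - 1*(-1181)) = 1018*(-1/2034) + (443*(-1/3679))/(926 + 1181) = -509/1017 - 443/3679/2107 = -509/1017 - 443/3679*1/2107 = -509/1017 - 443/7751653 = -3946041908/7883431101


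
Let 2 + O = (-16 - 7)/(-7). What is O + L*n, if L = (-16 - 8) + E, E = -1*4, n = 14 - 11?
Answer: -579/7 ≈ -82.714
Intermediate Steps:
n = 3
E = -4
L = -28 (L = (-16 - 8) - 4 = -24 - 4 = -28)
O = 9/7 (O = -2 + (-16 - 7)/(-7) = -2 - 23*(-⅐) = -2 + 23/7 = 9/7 ≈ 1.2857)
O + L*n = 9/7 - 28*3 = 9/7 - 84 = -579/7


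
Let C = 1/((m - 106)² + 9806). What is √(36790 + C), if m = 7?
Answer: 9*√174609177757/19607 ≈ 191.81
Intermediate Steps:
C = 1/19607 (C = 1/((7 - 106)² + 9806) = 1/((-99)² + 9806) = 1/(9801 + 9806) = 1/19607 ≈ 5.1002e-5)
√(36790 + C) = √(36790 + 1/19607) = √(721341531/19607) = 9*√174609177757/19607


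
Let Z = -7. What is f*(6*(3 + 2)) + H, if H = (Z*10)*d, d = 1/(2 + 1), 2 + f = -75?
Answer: -7000/3 ≈ -2333.3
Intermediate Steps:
f = -77 (f = -2 - 75 = -77)
d = 1/3 ≈ 0.33333
H = -70/3 (H = -7*10*(1/3) = -70*1/3 = -70/3 ≈ -23.333)
f*(6*(3 + 2)) + H = -462*(3 + 2) - 70/3 = -462*5 - 70/3 = -77*30 - 70/3 = -2310 - 70/3 = -7000/3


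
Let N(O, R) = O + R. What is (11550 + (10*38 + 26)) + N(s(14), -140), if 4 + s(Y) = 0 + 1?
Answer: 11813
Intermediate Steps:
s(Y) = -3 (s(Y) = -4 + (0 + 1) = -4 + 1 = -3)
(11550 + (10*38 + 26)) + N(s(14), -140) = (11550 + (10*38 + 26)) + (-3 - 140) = (11550 + (380 + 26)) - 143 = (11550 + 406) - 143 = 11956 - 143 = 11813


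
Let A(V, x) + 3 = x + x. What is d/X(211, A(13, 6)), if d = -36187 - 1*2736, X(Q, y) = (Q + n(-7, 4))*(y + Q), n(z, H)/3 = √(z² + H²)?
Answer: -8212753/9665920 + 116769*√65/9665920 ≈ -0.75226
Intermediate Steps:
n(z, H) = 3*√(H² + z²) (n(z, H) = 3*√(z² + H²) = 3*√(H² + z²))
A(V, x) = -3 + 2*x (A(V, x) = -3 + (x + x) = -3 + 2*x)
X(Q, y) = (Q + y)*(Q + 3*√65) (X(Q, y) = (Q + 3*√(4² + (-7)²))*(y + Q) = (Q + 3*√(16 + 49))*(Q + y) = (Q + 3*√65)*(Q + y) = (Q + y)*(Q + 3*√65))
d = -38923 (d = -36187 - 2736 = -38923)
d/X(211, A(13, 6)) = -38923/(211² + 211*(-3 + 2*6) + 3*211*√65 + 3*(-3 + 2*6)*√65) = -38923/(44521 + 211*(-3 + 12) + 633*√65 + 3*(-3 + 12)*√65) = -38923/(44521 + 211*9 + 633*√65 + 3*9*√65) = -38923/(44521 + 1899 + 633*√65 + 27*√65) = -38923/(46420 + 660*√65)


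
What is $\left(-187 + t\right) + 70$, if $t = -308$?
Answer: $-425$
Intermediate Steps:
$\left(-187 + t\right) + 70 = \left(-187 - 308\right) + 70 = -495 + 70 = -425$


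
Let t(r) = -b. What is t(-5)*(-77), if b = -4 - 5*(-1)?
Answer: 77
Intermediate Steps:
b = 1 (b = -4 + 5 = 1)
t(r) = -1 (t(r) = -1*1 = -1)
t(-5)*(-77) = -1*(-77) = 77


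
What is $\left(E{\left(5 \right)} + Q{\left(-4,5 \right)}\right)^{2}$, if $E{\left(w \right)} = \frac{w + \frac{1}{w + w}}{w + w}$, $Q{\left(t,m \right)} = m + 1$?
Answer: $\frac{423801}{10000} \approx 42.38$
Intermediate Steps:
$Q{\left(t,m \right)} = 1 + m$
$E{\left(w \right)} = \frac{w + \frac{1}{2 w}}{2 w}$
$\left(E{\left(5 \right)} + Q{\left(-4,5 \right)}\right)^{2} = \left(\left(\frac{1}{2} + \frac{1}{4 \cdot 25}\right) + \left(1 + 5\right)\right)^{2} = \left(\left(\frac{1}{2} + \frac{1}{4} \cdot \frac{1}{25}\right) + 6\right)^{2} = \left(\left(\frac{1}{2} + \frac{1}{100}\right) + 6\right)^{2} = \left(\frac{51}{100} + 6\right)^{2} = \left(\frac{651}{100}\right)^{2} = \frac{423801}{10000}$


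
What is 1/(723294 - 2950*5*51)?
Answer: -1/28956 ≈ -3.4535e-5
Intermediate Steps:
1/(723294 - 2950*5*51) = 1/(723294 - 59*250*51) = 1/(723294 - 14750*51) = 1/(723294 - 752250) = 1/(-28956) = -1/28956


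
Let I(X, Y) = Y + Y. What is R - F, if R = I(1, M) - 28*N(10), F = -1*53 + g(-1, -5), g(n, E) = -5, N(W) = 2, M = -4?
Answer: -6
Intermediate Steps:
I(X, Y) = 2*Y
F = -58 (F = -1*53 - 5 = -53 - 5 = -58)
R = -64 (R = 2*(-4) - 28*2 = -8 - 56 = -64)
R - F = -64 - 1*(-58) = -64 + 58 = -6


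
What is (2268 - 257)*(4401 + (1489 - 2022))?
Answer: 7778548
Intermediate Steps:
(2268 - 257)*(4401 + (1489 - 2022)) = 2011*(4401 - 533) = 2011*3868 = 7778548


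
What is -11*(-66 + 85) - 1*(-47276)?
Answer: 47067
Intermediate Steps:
-11*(-66 + 85) - 1*(-47276) = -11*19 + 47276 = -209 + 47276 = 47067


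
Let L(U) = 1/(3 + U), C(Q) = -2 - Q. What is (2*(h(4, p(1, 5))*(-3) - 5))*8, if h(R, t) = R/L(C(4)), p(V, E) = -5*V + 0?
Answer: 496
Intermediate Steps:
p(V, E) = -5*V
h(R, t) = -3*R (h(R, t) = R/(1/(3 + (-2 - 1*4))) = R/(1/(3 + (-2 - 4))) = R/(1/(3 - 6)) = R/(1/(-3)) = R/(-⅓) = R*(-3) = -3*R)
(2*(h(4, p(1, 5))*(-3) - 5))*8 = (2*(-3*4*(-3) - 5))*8 = (2*(-12*(-3) - 5))*8 = (2*(36 - 5))*8 = (2*31)*8 = 62*8 = 496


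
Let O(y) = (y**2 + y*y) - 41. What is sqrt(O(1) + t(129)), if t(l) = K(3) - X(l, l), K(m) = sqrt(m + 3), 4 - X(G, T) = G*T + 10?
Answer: sqrt(16608 + sqrt(6)) ≈ 128.88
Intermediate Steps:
X(G, T) = -6 - G*T (X(G, T) = 4 - (G*T + 10) = 4 - (10 + G*T) = 4 + (-10 - G*T) = -6 - G*T)
K(m) = sqrt(3 + m)
t(l) = 6 + sqrt(6) + l**2 (t(l) = sqrt(3 + 3) - (-6 - l*l) = sqrt(6) - (-6 - l**2) = sqrt(6) + (6 + l**2) = 6 + sqrt(6) + l**2)
O(y) = -41 + 2*y**2 (O(y) = (y**2 + y**2) - 41 = 2*y**2 - 41 = -41 + 2*y**2)
sqrt(O(1) + t(129)) = sqrt((-41 + 2*1**2) + (6 + sqrt(6) + 129**2)) = sqrt((-41 + 2*1) + (6 + sqrt(6) + 16641)) = sqrt((-41 + 2) + (16647 + sqrt(6))) = sqrt(-39 + (16647 + sqrt(6))) = sqrt(16608 + sqrt(6))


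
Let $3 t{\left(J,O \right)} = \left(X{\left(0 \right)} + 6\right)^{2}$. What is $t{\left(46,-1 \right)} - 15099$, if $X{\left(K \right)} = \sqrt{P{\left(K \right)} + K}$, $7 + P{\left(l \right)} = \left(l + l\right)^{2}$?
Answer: $- \frac{45268}{3} + 4 i \sqrt{7} \approx -15089.0 + 10.583 i$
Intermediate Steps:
$P{\left(l \right)} = -7 + 4 l^{2}$ ($P{\left(l \right)} = -7 + \left(l + l\right)^{2} = -7 + \left(2 l\right)^{2} = -7 + 4 l^{2}$)
$X{\left(K \right)} = \sqrt{-7 + K + 4 K^{2}}$ ($X{\left(K \right)} = \sqrt{\left(-7 + 4 K^{2}\right) + K} = \sqrt{-7 + K + 4 K^{2}}$)
$t{\left(J,O \right)} = \frac{\left(6 + i \sqrt{7}\right)^{2}}{3}$ ($t{\left(J,O \right)} = \frac{\left(\sqrt{-7 + 0 + 4 \cdot 0^{2}} + 6\right)^{2}}{3} = \frac{\left(\sqrt{-7 + 0 + 4 \cdot 0} + 6\right)^{2}}{3} = \frac{\left(\sqrt{-7 + 0 + 0} + 6\right)^{2}}{3} = \frac{\left(\sqrt{-7} + 6\right)^{2}}{3} = \frac{\left(i \sqrt{7} + 6\right)^{2}}{3} = \frac{\left(6 + i \sqrt{7}\right)^{2}}{3}$)
$t{\left(46,-1 \right)} - 15099 = \frac{\left(6 + i \sqrt{7}\right)^{2}}{3} - 15099 = -15099 + \frac{\left(6 + i \sqrt{7}\right)^{2}}{3}$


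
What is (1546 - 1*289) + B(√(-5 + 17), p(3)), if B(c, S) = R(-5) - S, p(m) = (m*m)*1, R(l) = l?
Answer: 1243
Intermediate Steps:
p(m) = m² (p(m) = m²*1 = m²)
B(c, S) = -5 - S
(1546 - 1*289) + B(√(-5 + 17), p(3)) = (1546 - 1*289) + (-5 - 1*3²) = (1546 - 289) + (-5 - 1*9) = 1257 + (-5 - 9) = 1257 - 14 = 1243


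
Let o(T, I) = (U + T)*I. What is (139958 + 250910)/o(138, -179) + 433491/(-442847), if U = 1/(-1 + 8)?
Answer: -1286697306035/76653715771 ≈ -16.786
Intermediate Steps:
U = ⅐ (U = 1/7 = ⅐ ≈ 0.14286)
o(T, I) = I*(⅐ + T) (o(T, I) = (⅐ + T)*I = I*(⅐ + T))
(139958 + 250910)/o(138, -179) + 433491/(-442847) = (139958 + 250910)/((-179*(⅐ + 138))) + 433491/(-442847) = 390868/((-179*967/7)) + 433491*(-1/442847) = 390868/(-173093/7) - 433491/442847 = 390868*(-7/173093) - 433491/442847 = -2736076/173093 - 433491/442847 = -1286697306035/76653715771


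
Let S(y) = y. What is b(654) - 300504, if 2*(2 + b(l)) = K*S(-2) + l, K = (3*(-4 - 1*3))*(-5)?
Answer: -300284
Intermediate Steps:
K = 105 (K = (3*(-4 - 3))*(-5) = (3*(-7))*(-5) = -21*(-5) = 105)
b(l) = -107 + l/2 (b(l) = -2 + (105*(-2) + l)/2 = -2 + (-210 + l)/2 = -2 + (-105 + l/2) = -107 + l/2)
b(654) - 300504 = (-107 + (½)*654) - 300504 = (-107 + 327) - 300504 = 220 - 300504 = -300284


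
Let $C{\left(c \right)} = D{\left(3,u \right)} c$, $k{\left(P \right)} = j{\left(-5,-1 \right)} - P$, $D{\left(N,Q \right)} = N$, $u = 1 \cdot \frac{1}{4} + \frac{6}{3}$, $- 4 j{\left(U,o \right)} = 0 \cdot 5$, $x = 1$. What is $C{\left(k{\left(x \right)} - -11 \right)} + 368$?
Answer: $398$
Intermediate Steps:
$j{\left(U,o \right)} = 0$ ($j{\left(U,o \right)} = - \frac{0 \cdot 5}{4} = \left(- \frac{1}{4}\right) 0 = 0$)
$u = \frac{9}{4}$ ($u = 1 \cdot \frac{1}{4} + 6 \cdot \frac{1}{3} = \frac{1}{4} + 2 = \frac{9}{4} \approx 2.25$)
$k{\left(P \right)} = - P$ ($k{\left(P \right)} = 0 - P = - P$)
$C{\left(c \right)} = 3 c$
$C{\left(k{\left(x \right)} - -11 \right)} + 368 = 3 \left(\left(-1\right) 1 - -11\right) + 368 = 3 \left(-1 + 11\right) + 368 = 3 \cdot 10 + 368 = 30 + 368 = 398$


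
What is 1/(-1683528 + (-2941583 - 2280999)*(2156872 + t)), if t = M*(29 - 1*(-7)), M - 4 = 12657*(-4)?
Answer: -1/1746474884984 ≈ -5.7258e-13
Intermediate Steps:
M = -50624 (M = 4 + 12657*(-4) = 4 - 50628 = -50624)
t = -1822464 (t = -50624*(29 - 1*(-7)) = -50624*(29 + 7) = -50624*36 = -1822464)
1/(-1683528 + (-2941583 - 2280999)*(2156872 + t)) = 1/(-1683528 + (-2941583 - 2280999)*(2156872 - 1822464)) = 1/(-1683528 - 5222582*334408) = 1/(-1683528 - 1746473201456) = 1/(-1746474884984) = -1/1746474884984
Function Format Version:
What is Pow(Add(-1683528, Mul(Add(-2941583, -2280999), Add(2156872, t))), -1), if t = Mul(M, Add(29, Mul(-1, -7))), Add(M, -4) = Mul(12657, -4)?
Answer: Rational(-1, 1746474884984) ≈ -5.7258e-13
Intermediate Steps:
M = -50624 (M = Add(4, Mul(12657, -4)) = Add(4, -50628) = -50624)
t = -1822464 (t = Mul(-50624, Add(29, Mul(-1, -7))) = Mul(-50624, Add(29, 7)) = Mul(-50624, 36) = -1822464)
Pow(Add(-1683528, Mul(Add(-2941583, -2280999), Add(2156872, t))), -1) = Pow(Add(-1683528, Mul(Add(-2941583, -2280999), Add(2156872, -1822464))), -1) = Pow(Add(-1683528, Mul(-5222582, 334408)), -1) = Pow(Add(-1683528, -1746473201456), -1) = Pow(-1746474884984, -1) = Rational(-1, 1746474884984)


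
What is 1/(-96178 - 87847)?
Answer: -1/184025 ≈ -5.4340e-6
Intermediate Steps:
1/(-96178 - 87847) = 1/(-184025) = -1/184025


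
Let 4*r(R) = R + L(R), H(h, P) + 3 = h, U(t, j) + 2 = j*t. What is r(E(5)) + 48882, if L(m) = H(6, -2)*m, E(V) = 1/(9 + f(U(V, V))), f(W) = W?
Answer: 1564225/32 ≈ 48882.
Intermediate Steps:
U(t, j) = -2 + j*t
H(h, P) = -3 + h
E(V) = 1/(7 + V**2) (E(V) = 1/(9 + (-2 + V*V)) = 1/(9 + (-2 + V**2)) = 1/(7 + V**2))
L(m) = 3*m (L(m) = (-3 + 6)*m = 3*m)
r(R) = R (r(R) = (R + 3*R)/4 = (4*R)/4 = R)
r(E(5)) + 48882 = 1/(7 + 5**2) + 48882 = 1/(7 + 25) + 48882 = 1/32 + 48882 = 1564225/32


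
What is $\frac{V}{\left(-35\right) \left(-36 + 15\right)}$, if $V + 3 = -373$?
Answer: $- \frac{376}{735} \approx -0.51156$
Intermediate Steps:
$V = -376$ ($V = -3 - 373 = -376$)
$\frac{V}{\left(-35\right) \left(-36 + 15\right)} = - \frac{376}{\left(-35\right) \left(-36 + 15\right)} = - \frac{376}{\left(-35\right) \left(-21\right)} = - \frac{376}{735}$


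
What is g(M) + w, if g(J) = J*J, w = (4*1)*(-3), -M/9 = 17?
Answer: 23397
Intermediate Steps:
M = -153 (M = -9*17 = -153)
w = -12 (w = 4*(-3) = -12)
g(J) = J²
g(M) + w = (-153)² - 12 = 23409 - 12 = 23397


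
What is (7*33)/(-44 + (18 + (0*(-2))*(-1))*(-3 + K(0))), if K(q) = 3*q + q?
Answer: -33/14 ≈ -2.3571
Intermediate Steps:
K(q) = 4*q
(7*33)/(-44 + (18 + (0*(-2))*(-1))*(-3 + K(0))) = (7*33)/(-44 + (18 + (0*(-2))*(-1))*(-3 + 4*0)) = 231/(-44 + (18 + 0*(-1))*(-3 + 0)) = 231/(-44 + (18 + 0)*(-3)) = 231/(-44 + 18*(-3)) = 231/(-44 - 54) = 231/(-98) = 231*(-1/98) = -33/14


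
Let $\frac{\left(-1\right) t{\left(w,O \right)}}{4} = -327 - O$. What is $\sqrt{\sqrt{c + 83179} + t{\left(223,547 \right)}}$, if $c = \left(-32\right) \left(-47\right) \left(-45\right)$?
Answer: $\sqrt{3496 + \sqrt{15499}} \approx 60.171$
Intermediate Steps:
$c = -67680$ ($c = 1504 \left(-45\right) = -67680$)
$t{\left(w,O \right)} = 1308 + 4 O$ ($t{\left(w,O \right)} = - 4 \left(-327 - O\right) = 1308 + 4 O$)
$\sqrt{\sqrt{c + 83179} + t{\left(223,547 \right)}} = \sqrt{\sqrt{-67680 + 83179} + \left(1308 + 4 \cdot 547\right)} = \sqrt{\sqrt{15499} + \left(1308 + 2188\right)} = \sqrt{\sqrt{15499} + 3496} = \sqrt{3496 + \sqrt{15499}}$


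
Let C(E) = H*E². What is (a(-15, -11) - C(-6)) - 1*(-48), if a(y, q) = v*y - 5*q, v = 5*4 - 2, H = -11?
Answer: 229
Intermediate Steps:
v = 18 (v = 20 - 2 = 18)
C(E) = -11*E²
a(y, q) = -5*q + 18*y (a(y, q) = 18*y - 5*q = -5*q + 18*y)
(a(-15, -11) - C(-6)) - 1*(-48) = ((-5*(-11) + 18*(-15)) - (-11)*(-6)²) - 1*(-48) = ((55 - 270) - (-11)*36) + 48 = (-215 - 1*(-396)) + 48 = (-215 + 396) + 48 = 181 + 48 = 229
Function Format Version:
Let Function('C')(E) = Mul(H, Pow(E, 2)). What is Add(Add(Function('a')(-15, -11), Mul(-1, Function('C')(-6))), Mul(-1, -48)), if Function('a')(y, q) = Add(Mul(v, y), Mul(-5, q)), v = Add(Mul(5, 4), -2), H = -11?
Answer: 229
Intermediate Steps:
v = 18 (v = Add(20, -2) = 18)
Function('C')(E) = Mul(-11, Pow(E, 2))
Function('a')(y, q) = Add(Mul(-5, q), Mul(18, y)) (Function('a')(y, q) = Add(Mul(18, y), Mul(-5, q)) = Add(Mul(-5, q), Mul(18, y)))
Add(Add(Function('a')(-15, -11), Mul(-1, Function('C')(-6))), Mul(-1, -48)) = Add(Add(Add(Mul(-5, -11), Mul(18, -15)), Mul(-1, Mul(-11, Pow(-6, 2)))), Mul(-1, -48)) = Add(Add(Add(55, -270), Mul(-1, Mul(-11, 36))), 48) = Add(Add(-215, Mul(-1, -396)), 48) = Add(Add(-215, 396), 48) = Add(181, 48) = 229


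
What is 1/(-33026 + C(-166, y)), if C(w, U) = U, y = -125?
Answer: -1/33151 ≈ -3.0165e-5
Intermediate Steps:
1/(-33026 + C(-166, y)) = 1/(-33026 - 125) = 1/(-33151) = -1/33151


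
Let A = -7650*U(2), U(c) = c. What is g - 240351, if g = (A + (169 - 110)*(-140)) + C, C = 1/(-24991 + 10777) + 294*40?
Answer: -3584074315/14214 ≈ -2.5215e+5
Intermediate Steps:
A = -15300 (A = -7650*2 = -15300)
C = 167156639/14214 (C = 1/(-14214) + 11760 = -1/14214 + 11760 = 167156639/14214 ≈ 11760.)
g = -167725201/14214 (g = (-15300 + (169 - 110)*(-140)) + 167156639/14214 = (-15300 + 59*(-140)) + 167156639/14214 = (-15300 - 8260) + 167156639/14214 = -23560 + 167156639/14214 = -167725201/14214 ≈ -11800.)
g - 240351 = -167725201/14214 - 240351 = -3584074315/14214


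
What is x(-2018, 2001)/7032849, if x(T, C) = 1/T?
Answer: -1/14192289282 ≈ -7.0461e-11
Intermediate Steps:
x(-2018, 2001)/7032849 = 1/(-2018*7032849) = -1/2018*1/7032849 = -1/14192289282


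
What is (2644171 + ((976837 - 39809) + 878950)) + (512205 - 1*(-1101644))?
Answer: 6073998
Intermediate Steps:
(2644171 + ((976837 - 39809) + 878950)) + (512205 - 1*(-1101644)) = (2644171 + (937028 + 878950)) + (512205 + 1101644) = (2644171 + 1815978) + 1613849 = 4460149 + 1613849 = 6073998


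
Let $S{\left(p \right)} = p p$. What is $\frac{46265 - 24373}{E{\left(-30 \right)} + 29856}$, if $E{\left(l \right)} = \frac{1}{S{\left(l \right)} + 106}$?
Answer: $\frac{22023352}{30035137} \approx 0.73325$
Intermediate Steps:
$S{\left(p \right)} = p^{2}$
$E{\left(l \right)} = \frac{1}{106 + l^{2}}$ ($E{\left(l \right)} = \frac{1}{l^{2} + 106} = \frac{1}{106 + l^{2}}$)
$\frac{46265 - 24373}{E{\left(-30 \right)} + 29856} = \frac{46265 - 24373}{\frac{1}{106 + \left(-30\right)^{2}} + 29856} = \frac{21892}{\frac{1}{106 + 900} + 29856} = \frac{21892}{\frac{1}{1006} + 29856} = \frac{21892}{\frac{30035137}{1006}} = 21892 \cdot \frac{1006}{30035137} = \frac{22023352}{30035137}$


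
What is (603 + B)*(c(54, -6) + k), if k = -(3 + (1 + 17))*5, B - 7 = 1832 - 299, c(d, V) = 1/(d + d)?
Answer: -24299477/108 ≈ -2.2500e+5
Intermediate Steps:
c(d, V) = 1/(2*d)
B = 1540 (B = 7 + (1832 - 299) = 7 + 1533 = 1540)
k = -105 (k = -(3 + 18)*5 = -21*5 = -1*105 = -105)
(603 + B)*(c(54, -6) + k) = (603 + 1540)*((½)/54 - 105) = 2143*((½)*(1/54) - 105) = 2143*(1/108 - 105) = 2143*(-11339/108) = -24299477/108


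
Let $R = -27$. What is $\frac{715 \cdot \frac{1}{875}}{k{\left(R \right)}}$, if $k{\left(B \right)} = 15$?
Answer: $\frac{143}{2625} \approx 0.054476$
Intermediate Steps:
$\frac{715 \cdot \frac{1}{875}}{k{\left(R \right)}} = \frac{715 \cdot \frac{1}{875}}{15} = 715 \cdot \frac{1}{875} \cdot \frac{1}{15} = \frac{143}{175} \cdot \frac{1}{15} = \frac{143}{2625}$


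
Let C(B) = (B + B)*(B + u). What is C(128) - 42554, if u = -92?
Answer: -33338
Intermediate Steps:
C(B) = 2*B*(-92 + B) (C(B) = (B + B)*(B - 92) = (2*B)*(-92 + B) = 2*B*(-92 + B))
C(128) - 42554 = 2*128*(-92 + 128) - 42554 = 2*128*36 - 42554 = 9216 - 42554 = -33338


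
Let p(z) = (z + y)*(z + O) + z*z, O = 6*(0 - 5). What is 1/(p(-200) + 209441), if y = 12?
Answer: 1/292681 ≈ 3.4167e-6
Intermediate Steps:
O = -30 (O = 6*(-5) = -30)
p(z) = z² + (-30 + z)*(12 + z) (p(z) = (z + 12)*(z - 30) + z*z = (12 + z)*(-30 + z) + z² = (-30 + z)*(12 + z) + z² = z² + (-30 + z)*(12 + z))
1/(p(-200) + 209441) = 1/((-360 - 18*(-200) + 2*(-200)²) + 209441) = 1/((-360 + 3600 + 2*40000) + 209441) = 1/((-360 + 3600 + 80000) + 209441) = 1/(83240 + 209441) = 1/292681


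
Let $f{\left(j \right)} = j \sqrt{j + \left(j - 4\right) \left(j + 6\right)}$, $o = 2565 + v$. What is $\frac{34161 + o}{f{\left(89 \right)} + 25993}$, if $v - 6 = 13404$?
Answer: $\frac{434395016}{203656335} - \frac{2974736 \sqrt{2041}}{203656335} \approx 1.4731$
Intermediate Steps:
$v = 13410$ ($v = 6 + 13404 = 13410$)
$o = 15975$ ($o = 2565 + 13410 = 15975$)
$f{\left(j \right)} = j \sqrt{j + \left(-4 + j\right) \left(6 + j\right)}$
$\frac{34161 + o}{f{\left(89 \right)} + 25993} = \frac{34161 + 15975}{89 \sqrt{-24 + 89^{2} + 3 \cdot 89} + 25993} = \frac{50136}{89 \sqrt{-24 + 7921 + 267} + 25993} = \frac{50136}{89 \sqrt{8164} + 25993} = \frac{50136}{89 \cdot 2 \sqrt{2041} + 25993} = \frac{50136}{178 \sqrt{2041} + 25993} = \frac{50136}{25993 + 178 \sqrt{2041}}$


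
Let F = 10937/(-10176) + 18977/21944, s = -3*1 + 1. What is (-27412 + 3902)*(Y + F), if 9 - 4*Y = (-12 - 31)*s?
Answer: 6385107125405/13956384 ≈ 4.5750e+5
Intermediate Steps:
s = -2 (s = -3 + 1 = -2)
F = -5861447/27912768 (F = 10937*(-1/10176) + 18977*(1/21944) = -10937/10176 + 18977/21944 = -5861447/27912768 ≈ -0.20999)
Y = -77/4 (Y = 9/4 - (-12 - 31)*(-2)/4 = 9/4 - (-43)*(-2)/4 = 9/4 - ¼*86 = 9/4 - 43/2 = -77/4 ≈ -19.250)
(-27412 + 3902)*(Y + F) = (-27412 + 3902)*(-77/4 - 5861447/27912768) = -23510*(-543182231/27912768) = 6385107125405/13956384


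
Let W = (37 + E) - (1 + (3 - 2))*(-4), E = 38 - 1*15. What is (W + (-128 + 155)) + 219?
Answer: 314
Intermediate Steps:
E = 23 (E = 38 - 15 = 23)
W = 68 (W = (37 + 23) - (1 + (3 - 2))*(-4) = 60 - (1 + 1)*(-4) = 60 - 2*(-4) = 60 - 1*(-8) = 60 + 8 = 68)
(W + (-128 + 155)) + 219 = (68 + (-128 + 155)) + 219 = (68 + 27) + 219 = 95 + 219 = 314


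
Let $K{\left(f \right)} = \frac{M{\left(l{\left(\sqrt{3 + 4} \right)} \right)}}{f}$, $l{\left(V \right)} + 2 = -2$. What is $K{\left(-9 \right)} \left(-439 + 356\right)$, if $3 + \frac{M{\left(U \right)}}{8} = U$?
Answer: $- \frac{4648}{9} \approx -516.44$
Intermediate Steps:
$l{\left(V \right)} = -4$ ($l{\left(V \right)} = -2 - 2 = -4$)
$M{\left(U \right)} = -24 + 8 U$
$K{\left(f \right)} = - \frac{56}{f}$ ($K{\left(f \right)} = \frac{-24 + 8 \left(-4\right)}{f} = \frac{-24 - 32}{f} = - \frac{56}{f}$)
$K{\left(-9 \right)} \left(-439 + 356\right) = - \frac{56}{-9} \left(-439 + 356\right) = \left(-56\right) \left(- \frac{1}{9}\right) \left(-83\right) = \frac{56}{9} \left(-83\right) = - \frac{4648}{9}$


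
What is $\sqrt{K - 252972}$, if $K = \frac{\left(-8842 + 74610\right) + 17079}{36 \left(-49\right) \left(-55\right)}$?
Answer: $\frac{i \sqrt{1349879332615}}{2310} \approx 502.96 i$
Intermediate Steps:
$K = \frac{82847}{97020}$ ($K = \frac{65768 + 17079}{\left(-1764\right) \left(-55\right)} = \frac{82847}{97020} \approx 0.85392$)
$\sqrt{K - 252972} = \sqrt{\frac{82847}{97020} - 252972} = \sqrt{- \frac{24543260593}{97020}} = \frac{i \sqrt{1349879332615}}{2310}$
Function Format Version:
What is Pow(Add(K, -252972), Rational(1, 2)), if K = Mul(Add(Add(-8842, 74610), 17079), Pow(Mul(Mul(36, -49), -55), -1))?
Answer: Mul(Rational(1, 2310), I, Pow(1349879332615, Rational(1, 2))) ≈ Mul(502.96, I)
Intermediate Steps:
K = Rational(82847, 97020) (K = Mul(Add(65768, 17079), Pow(Mul(-1764, -55), -1)) = Mul(82847, Pow(97020, -1)) = Mul(82847, Rational(1, 97020)) = Rational(82847, 97020) ≈ 0.85392)
Pow(Add(K, -252972), Rational(1, 2)) = Pow(Add(Rational(82847, 97020), -252972), Rational(1, 2)) = Pow(Rational(-24543260593, 97020), Rational(1, 2)) = Mul(Rational(1, 2310), I, Pow(1349879332615, Rational(1, 2)))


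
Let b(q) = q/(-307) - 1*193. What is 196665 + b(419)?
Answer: 60316485/307 ≈ 1.9647e+5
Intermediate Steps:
b(q) = -193 - q/307 (b(q) = q*(-1/307) - 193 = -q/307 - 193 = -193 - q/307)
196665 + b(419) = 196665 + (-193 - 1/307*419) = 196665 + (-193 - 419/307) = 196665 - 59670/307 = 60316485/307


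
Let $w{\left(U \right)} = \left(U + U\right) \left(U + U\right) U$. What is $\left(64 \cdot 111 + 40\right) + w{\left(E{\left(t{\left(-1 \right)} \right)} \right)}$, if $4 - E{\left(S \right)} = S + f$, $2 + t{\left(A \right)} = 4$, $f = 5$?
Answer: $7036$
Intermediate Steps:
$t{\left(A \right)} = 2$ ($t{\left(A \right)} = -2 + 4 = 2$)
$E{\left(S \right)} = -1 - S$ ($E{\left(S \right)} = 4 - \left(S + 5\right) = 4 - \left(5 + S\right) = -1 - S$)
$w{\left(U \right)} = 4 U^{3}$ ($w{\left(U \right)} = 2 U 2 U U = 4 U^{2} U = 4 U^{3}$)
$\left(64 \cdot 111 + 40\right) + w{\left(E{\left(t{\left(-1 \right)} \right)} \right)} = \left(64 \cdot 111 + 40\right) + 4 \left(-1 - 2\right)^{3} = \left(7104 + 40\right) + 4 \left(-1 - 2\right)^{3} = 7144 + 4 \left(-3\right)^{3} = 7144 + 4 \left(-27\right) = 7144 - 108 = 7036$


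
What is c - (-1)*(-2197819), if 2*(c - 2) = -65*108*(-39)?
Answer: -2060927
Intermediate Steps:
c = 136892 (c = 2 + (-65*108*(-39))/2 = 2 + (-7020*(-39))/2 = 2 + (½)*273780 = 2 + 136890 = 136892)
c - (-1)*(-2197819) = 136892 - (-1)*(-2197819) = 136892 - 1*2197819 = 136892 - 2197819 = -2060927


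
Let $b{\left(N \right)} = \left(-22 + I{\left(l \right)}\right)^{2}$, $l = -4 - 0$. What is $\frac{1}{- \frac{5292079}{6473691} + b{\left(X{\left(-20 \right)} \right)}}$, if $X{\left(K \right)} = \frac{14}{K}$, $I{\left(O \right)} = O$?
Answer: $\frac{6473691}{4370923037} \approx 0.0014811$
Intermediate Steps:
$l = -4$ ($l = -4 + 0 = -4$)
$b{\left(N \right)} = 676$ ($b{\left(N \right)} = \left(-22 - 4\right)^{2} = \left(-26\right)^{2} = 676$)
$\frac{1}{- \frac{5292079}{6473691} + b{\left(X{\left(-20 \right)} \right)}} = \frac{1}{- \frac{5292079}{6473691} + 676} = \frac{1}{\frac{4370923037}{6473691}} = \frac{6473691}{4370923037}$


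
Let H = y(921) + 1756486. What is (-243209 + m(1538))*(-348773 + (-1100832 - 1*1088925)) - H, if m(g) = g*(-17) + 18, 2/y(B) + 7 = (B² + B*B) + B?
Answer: 580270352181242551/848698 ≈ 6.8372e+11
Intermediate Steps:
y(B) = 2/(-7 + B + 2*B²) (y(B) = 2/(-7 + ((B² + B*B) + B)) = 2/(-7 + ((B² + B²) + B)) = 2/(-7 + (2*B² + B)) = 2/(-7 + (B + 2*B²)) = 2/(-7 + B + 2*B²))
m(g) = 18 - 17*g (m(g) = -17*g + 18 = 18 - 17*g)
H = 1490726155229/848698 (H = 2/(-7 + 921 + 2*921²) + 1756486 = 2/(-7 + 921 + 2*848241) + 1756486 = 2/(-7 + 921 + 1696482) + 1756486 = 2/1697396 + 1756486 = 2*(1/1697396) + 1756486 = 1/848698 + 1756486 = 1490726155229/848698 ≈ 1.7565e+6)
(-243209 + m(1538))*(-348773 + (-1100832 - 1*1088925)) - H = (-243209 + (18 - 17*1538))*(-348773 + (-1100832 - 1*1088925)) - 1*1490726155229/848698 = (-243209 + (18 - 26146))*(-348773 + (-1100832 - 1088925)) - 1490726155229/848698 = (-243209 - 26128)*(-348773 - 2189757) - 1490726155229/848698 = -269337*(-2538530) - 1490726155229/848698 = 683720054610 - 1490726155229/848698 = 580270352181242551/848698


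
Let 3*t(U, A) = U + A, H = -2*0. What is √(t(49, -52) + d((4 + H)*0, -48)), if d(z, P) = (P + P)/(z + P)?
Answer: 1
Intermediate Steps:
H = 0
d(z, P) = 2*P/(P + z) (d(z, P) = (2*P)/(P + z) = 2*P/(P + z))
t(U, A) = A/3 + U/3 (t(U, A) = (U + A)/3 = (A + U)/3 = A/3 + U/3)
√(t(49, -52) + d((4 + H)*0, -48)) = √(((⅓)*(-52) + (⅓)*49) + 2*(-48)/(-48 + (4 + 0)*0)) = √((-52/3 + 49/3) + 2*(-48)/(-48 + 4*0)) = √(-1 + 2*(-48)/(-48 + 0)) = √(-1 + 2*(-48)/(-48)) = √(-1 + 2*(-48)*(-1/48)) = √(-1 + 2) = √1 = 1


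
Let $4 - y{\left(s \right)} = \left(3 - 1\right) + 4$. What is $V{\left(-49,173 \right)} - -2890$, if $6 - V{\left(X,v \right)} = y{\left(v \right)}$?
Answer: $2898$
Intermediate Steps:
$y{\left(s \right)} = -2$ ($y{\left(s \right)} = 4 - \left(\left(3 - 1\right) + 4\right) = 4 - \left(2 + 4\right) = 4 - 6 = -2$)
$V{\left(X,v \right)} = 8$ ($V{\left(X,v \right)} = 6 - -2 = 6 + 2 = 8$)
$V{\left(-49,173 \right)} - -2890 = 8 - -2890 = 8 + 2890 = 2898$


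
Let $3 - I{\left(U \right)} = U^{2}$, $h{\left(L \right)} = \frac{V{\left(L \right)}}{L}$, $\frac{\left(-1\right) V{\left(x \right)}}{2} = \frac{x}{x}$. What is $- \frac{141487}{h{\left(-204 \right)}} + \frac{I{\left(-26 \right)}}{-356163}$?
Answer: $- \frac{5140028306189}{356163} \approx -1.4432 \cdot 10^{7}$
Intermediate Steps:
$V{\left(x \right)} = -2$ ($V{\left(x \right)} = - 2 \frac{x}{x} = \left(-2\right) 1 = -2$)
$h{\left(L \right)} = - \frac{2}{L}$
$I{\left(U \right)} = 3 - U^{2}$
$- \frac{141487}{h{\left(-204 \right)}} + \frac{I{\left(-26 \right)}}{-356163} = - \frac{141487}{\left(-2\right) \frac{1}{-204}} + \frac{3 - \left(-26\right)^{2}}{-356163} = - \frac{141487}{\left(-2\right) \left(- \frac{1}{204}\right)} + \left(3 - 676\right) \left(- \frac{1}{356163}\right) = - 141487 \frac{1}{\frac{1}{102}} + \left(3 - 676\right) \left(- \frac{1}{356163}\right) = \left(-141487\right) 102 - - \frac{673}{356163} = -14431674 + \frac{673}{356163} = - \frac{5140028306189}{356163}$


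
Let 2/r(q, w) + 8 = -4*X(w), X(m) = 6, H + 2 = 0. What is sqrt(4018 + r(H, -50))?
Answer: 3*sqrt(7143)/4 ≈ 63.387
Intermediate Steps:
H = -2 (H = -2 + 0 = -2)
r(q, w) = -1/16 (r(q, w) = 2/(-8 - 4*6) = 2/(-8 - 24) = 2/(-32) = 2*(-1/32) = -1/16)
sqrt(4018 + r(H, -50)) = sqrt(4018 - 1/16) = sqrt(64287/16) = 3*sqrt(7143)/4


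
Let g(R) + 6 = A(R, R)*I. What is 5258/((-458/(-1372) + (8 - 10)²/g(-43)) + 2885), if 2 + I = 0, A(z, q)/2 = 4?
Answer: 39676868/21771357 ≈ 1.8224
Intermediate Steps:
A(z, q) = 8 (A(z, q) = 2*4 = 8)
I = -2 (I = -2 + 0 = -2)
g(R) = -22 (g(R) = -6 + 8*(-2) = -6 - 16 = -22)
5258/((-458/(-1372) + (8 - 10)²/g(-43)) + 2885) = 5258/((-458/(-1372) + (8 - 10)²/(-22)) + 2885) = 5258/((-458*(-1/1372) + (-2)²*(-1/22)) + 2885) = 5258/((229/686 + 4*(-1/22)) + 2885) = 5258/((229/686 - 2/11) + 2885) = 5258/(1147/7546 + 2885) = 5258/(21771357/7546) = 5258*(7546/21771357) = 39676868/21771357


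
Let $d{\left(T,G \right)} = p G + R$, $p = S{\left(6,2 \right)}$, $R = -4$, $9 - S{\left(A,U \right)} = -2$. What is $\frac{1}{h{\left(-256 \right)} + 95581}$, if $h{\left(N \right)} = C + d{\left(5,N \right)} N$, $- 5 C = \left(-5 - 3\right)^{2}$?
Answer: $\frac{5}{4087441} \approx 1.2233 \cdot 10^{-6}$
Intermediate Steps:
$S{\left(A,U \right)} = 11$ ($S{\left(A,U \right)} = 9 - -2 = 9 + 2 = 11$)
$p = 11$
$d{\left(T,G \right)} = -4 + 11 G$ ($d{\left(T,G \right)} = 11 G - 4 = -4 + 11 G$)
$C = - \frac{64}{5}$ ($C = - \frac{\left(-5 - 3\right)^{2}}{5} = - \frac{\left(-8\right)^{2}}{5} = \left(- \frac{1}{5}\right) 64 = - \frac{64}{5} \approx -12.8$)
$h{\left(N \right)} = - \frac{64}{5} + N \left(-4 + 11 N\right)$ ($h{\left(N \right)} = - \frac{64}{5} + \left(-4 + 11 N\right) N = - \frac{64}{5} + N \left(-4 + 11 N\right)$)
$\frac{1}{h{\left(-256 \right)} + 95581} = \frac{1}{\left(- \frac{64}{5} - 256 \left(-4 + 11 \left(-256\right)\right)\right) + 95581} = \frac{1}{\left(- \frac{64}{5} - 256 \left(-4 - 2816\right)\right) + 95581} = \frac{1}{\left(- \frac{64}{5} - -721920\right) + 95581} = \frac{1}{\left(- \frac{64}{5} + 721920\right) + 95581} = \frac{1}{\frac{3609536}{5} + 95581} = \frac{1}{\frac{4087441}{5}} = \frac{5}{4087441}$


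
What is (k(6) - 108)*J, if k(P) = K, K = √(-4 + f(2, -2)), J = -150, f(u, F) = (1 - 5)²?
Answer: 16200 - 300*√3 ≈ 15680.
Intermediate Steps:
f(u, F) = 16 (f(u, F) = (-4)² = 16)
K = 2*√3 (K = √(-4 + 16) = √12 = 2*√3 ≈ 3.4641)
k(P) = 2*√3
(k(6) - 108)*J = (2*√3 - 108)*(-150) = (-108 + 2*√3)*(-150) = 16200 - 300*√3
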